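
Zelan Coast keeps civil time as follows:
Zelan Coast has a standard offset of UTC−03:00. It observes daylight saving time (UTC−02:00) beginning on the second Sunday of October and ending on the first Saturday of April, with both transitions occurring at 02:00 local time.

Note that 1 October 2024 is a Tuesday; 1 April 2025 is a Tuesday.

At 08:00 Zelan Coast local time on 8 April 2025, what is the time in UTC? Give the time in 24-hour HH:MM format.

11:00

1 October 2024 is a Tuesday, so the first Sunday is October 6 and the second is October 13.
1 April 2025 is a Tuesday, so the first Saturday is April 5.
Daylight saving runs 13 October 2024 – 5 April 2025; 8 April 2025 is outside that window, so Zelan Coast is on standard time at UTC−03:00.
08:00 local + 3h = 11:00 UTC.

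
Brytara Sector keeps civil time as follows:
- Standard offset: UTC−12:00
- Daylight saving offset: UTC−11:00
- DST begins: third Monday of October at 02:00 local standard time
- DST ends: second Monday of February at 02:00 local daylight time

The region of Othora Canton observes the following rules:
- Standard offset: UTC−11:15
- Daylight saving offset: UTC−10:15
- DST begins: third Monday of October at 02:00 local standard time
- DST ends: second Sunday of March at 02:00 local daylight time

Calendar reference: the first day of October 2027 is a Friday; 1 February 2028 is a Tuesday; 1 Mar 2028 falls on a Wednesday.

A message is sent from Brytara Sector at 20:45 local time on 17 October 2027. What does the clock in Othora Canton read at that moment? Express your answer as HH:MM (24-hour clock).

1 October 2027 is a Friday, so the first Monday is October 4 and the third is October 18.
1 February 2028 is a Tuesday, so the first Monday is February 7 and the second is February 14.
17 October 2027 does not fall between 18 October 2027 and 14 February 2028, so daylight saving is not in effect and Brytara Sector is at UTC−12:00.
20:45 Brytara Sector + 12h = 08:45 UTC (rolling into the next day, 18 October 2027).
1 October 2027 is a Friday, so the first Monday is October 4 and the third is October 18.
1 March 2028 is a Wednesday, so the first Sunday is March 5 and the second is March 12.
At the standard offset (UTC−11:15), 08:45 UTC − 11h15m = 21:30 Othora Canton standard time (rolling into the previous day, 17 October 2027).
The standard-time date in Othora Canton, 17 October 2027, does not fall between 18 October 2027 and 12 March 2028, so daylight saving is not in effect and Othora Canton is at UTC−11:15.
08:45 UTC − 11h15m = 21:30 Othora Canton (rolling into the previous day, 17 October 2027).

21:30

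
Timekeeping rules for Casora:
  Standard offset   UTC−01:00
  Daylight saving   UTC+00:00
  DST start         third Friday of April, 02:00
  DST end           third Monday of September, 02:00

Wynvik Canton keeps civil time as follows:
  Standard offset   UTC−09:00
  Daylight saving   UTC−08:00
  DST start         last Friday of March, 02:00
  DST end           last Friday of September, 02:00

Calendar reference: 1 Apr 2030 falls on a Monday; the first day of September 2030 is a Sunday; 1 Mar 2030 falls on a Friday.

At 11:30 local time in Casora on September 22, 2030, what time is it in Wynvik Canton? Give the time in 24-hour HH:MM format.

1 April 2030 is a Monday, so the first Friday is April 5 and the third is April 19.
1 September 2030 is a Sunday, so the first Monday is September 2 and the third is September 16.
September 22, 2030 is outside the daylight-saving period (19 April – 16 September), so Casora is on standard time, UTC−01:00.
11:30 Casora + 1h = 12:30 UTC.
1 March 2030 is a Friday, so Fridays fall on 1, 8, 15, 22, 29; the last is March 29.
1 September 2030 is a Sunday, so Fridays fall on 6, 13, 20, 27; the last is September 27.
At the standard offset (UTC−09:00), 12:30 UTC − 9h = 03:30 Wynvik Canton standard time.
The standard-time date in Wynvik Canton, September 22, 2030, falls between 29 March and 27 September, so daylight saving is in effect and Wynvik Canton is at UTC−08:00.
12:30 UTC − 8h = 04:30 Wynvik Canton.

04:30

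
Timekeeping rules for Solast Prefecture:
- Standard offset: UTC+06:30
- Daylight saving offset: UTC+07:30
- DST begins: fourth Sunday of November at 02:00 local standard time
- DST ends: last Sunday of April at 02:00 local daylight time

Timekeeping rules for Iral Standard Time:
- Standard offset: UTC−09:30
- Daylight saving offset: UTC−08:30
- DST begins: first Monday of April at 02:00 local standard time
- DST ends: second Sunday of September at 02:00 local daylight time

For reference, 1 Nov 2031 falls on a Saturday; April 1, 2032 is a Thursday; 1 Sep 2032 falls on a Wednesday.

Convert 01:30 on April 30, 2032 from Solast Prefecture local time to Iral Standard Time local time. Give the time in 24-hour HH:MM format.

10:30

1 November 2031 is a Saturday, so the first Sunday is November 2 and the fourth is November 23.
1 April 2032 is a Thursday, so Sundays fall on 4, 11, 18, 25; the last is April 25.
Daylight saving runs 23 November 2031 – 25 April 2032; April 30, 2032 is outside that window, so Solast Prefecture is on standard time at UTC+06:30.
01:30 Solast Prefecture − 6h30m = 19:00 UTC (rolling into the previous day, 29 April 2032).
1 April 2032 is a Thursday, so the first Monday is April 5.
1 September 2032 is a Wednesday, so the first Sunday is September 5 and the second is September 12.
At the standard offset (UTC−09:30), 19:00 UTC − 9h30m = 09:30 Iral Standard Time standard time.
The standard-time date in Iral Standard Time, April 29, 2032, lies within the daylight-saving period (5 April – 12 September), so Iral Standard Time is on daylight time, UTC−08:30.
19:00 UTC − 8h30m = 10:30 Iral Standard Time.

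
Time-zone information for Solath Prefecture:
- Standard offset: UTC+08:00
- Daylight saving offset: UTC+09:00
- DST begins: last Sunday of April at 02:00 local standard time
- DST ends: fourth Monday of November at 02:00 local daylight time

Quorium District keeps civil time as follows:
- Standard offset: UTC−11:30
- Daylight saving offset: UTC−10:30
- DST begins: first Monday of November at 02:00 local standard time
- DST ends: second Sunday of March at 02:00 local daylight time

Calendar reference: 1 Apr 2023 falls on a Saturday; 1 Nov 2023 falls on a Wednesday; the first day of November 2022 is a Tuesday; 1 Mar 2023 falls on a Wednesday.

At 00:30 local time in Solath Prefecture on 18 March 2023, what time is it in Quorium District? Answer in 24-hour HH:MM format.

05:00

1 April 2023 is a Saturday, so Sundays fall on 2, 9, 16, 23, 30; the last is April 30.
1 November 2023 is a Wednesday, so the first Monday is November 6 and the fourth is November 27.
18 March 2023 is outside the daylight-saving period (30 April – 27 November), so Solath Prefecture is on standard time, UTC+08:00.
00:30 Solath Prefecture − 8h = 16:30 UTC (rolling into the previous day, 17 March 2023).
1 November 2022 is a Tuesday, so the first Monday is November 7.
1 March 2023 is a Wednesday, so the first Sunday is March 5 and the second is March 12.
At the standard offset (UTC−11:30), 16:30 UTC − 11h30m = 05:00 Quorium District standard time.
Daylight saving runs 7 November 2022 – 12 March 2023; the standard-time date in Quorium District, 17 March 2023, is outside that window, so Quorium District is on standard time at UTC−11:30.
16:30 UTC − 11h30m = 05:00 Quorium District.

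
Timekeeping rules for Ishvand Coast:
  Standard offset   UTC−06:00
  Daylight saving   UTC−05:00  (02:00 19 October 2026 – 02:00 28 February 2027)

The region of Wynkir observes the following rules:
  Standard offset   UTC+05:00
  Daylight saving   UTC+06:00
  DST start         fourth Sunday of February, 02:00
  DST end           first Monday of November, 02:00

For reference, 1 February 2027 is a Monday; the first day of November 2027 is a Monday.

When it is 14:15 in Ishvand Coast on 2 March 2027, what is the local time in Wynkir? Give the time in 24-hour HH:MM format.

2 March 2027 does not fall between 19 October 2026 and 28 February 2027, so daylight saving is not in effect and Ishvand Coast is at UTC−06:00.
14:15 Ishvand Coast + 6h = 20:15 UTC.
1 February 2027 is a Monday, so the first Sunday is February 7 and the fourth is February 28.
1 November 2027 is a Monday, so the first Monday is November 1.
At the standard offset (UTC+05:00), 20:15 UTC + 5h = 01:15 Wynkir standard time (rolling into the next day, 3 March 2027).
The standard-time date in Wynkir, 3 March 2027, falls between 28 February and 1 November, so daylight saving is in effect and Wynkir is at UTC+06:00.
20:15 UTC + 6h = 02:15 Wynkir (rolling into the next day, 3 March 2027).

02:15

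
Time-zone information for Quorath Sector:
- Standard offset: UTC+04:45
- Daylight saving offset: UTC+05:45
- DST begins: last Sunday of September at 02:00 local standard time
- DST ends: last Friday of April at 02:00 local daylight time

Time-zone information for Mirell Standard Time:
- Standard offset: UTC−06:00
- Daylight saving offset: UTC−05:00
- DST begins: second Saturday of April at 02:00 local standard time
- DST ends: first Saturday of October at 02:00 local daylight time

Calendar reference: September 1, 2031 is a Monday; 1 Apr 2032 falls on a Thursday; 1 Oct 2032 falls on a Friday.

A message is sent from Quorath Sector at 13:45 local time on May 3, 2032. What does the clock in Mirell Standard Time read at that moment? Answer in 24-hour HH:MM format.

1 September 2031 is a Monday, so Sundays fall on 7, 14, 21, 28; the last is September 28.
1 April 2032 is a Thursday, so Fridays fall on 2, 9, 16, 23, 30; the last is April 30.
May 3, 2032 is outside the daylight-saving period (28 September 2031 – 30 April 2032), so Quorath Sector is on standard time, UTC+04:45.
13:45 Quorath Sector − 4h45m = 09:00 UTC.
1 April 2032 is a Thursday, so the first Saturday is April 3 and the second is April 10.
1 October 2032 is a Friday, so the first Saturday is October 2.
At the standard offset (UTC−06:00), 09:00 UTC − 6h = 03:00 Mirell Standard Time standard time.
The standard-time date in Mirell Standard Time, May 3, 2032, lies within the daylight-saving period (10 April – 2 October), so Mirell Standard Time is on daylight time, UTC−05:00.
09:00 UTC − 5h = 04:00 Mirell Standard Time.

04:00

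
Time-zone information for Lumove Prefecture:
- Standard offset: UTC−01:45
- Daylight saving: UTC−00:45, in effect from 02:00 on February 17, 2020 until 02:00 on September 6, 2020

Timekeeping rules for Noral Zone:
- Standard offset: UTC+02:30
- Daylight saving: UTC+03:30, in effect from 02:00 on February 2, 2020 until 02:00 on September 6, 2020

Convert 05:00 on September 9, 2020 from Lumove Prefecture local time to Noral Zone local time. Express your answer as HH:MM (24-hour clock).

09:15

September 9, 2020 is outside the daylight-saving period (17 February – 6 September), so Lumove Prefecture is on standard time, UTC−01:45.
05:00 Lumove Prefecture + 1h45m = 06:45 UTC.
At the standard offset (UTC+02:30), 06:45 UTC + 2h30m = 09:15 Noral Zone standard time.
The standard-time date in Noral Zone, September 9, 2020, is outside the daylight-saving period (2 February – 6 September), so Noral Zone is on standard time, UTC+02:30.
06:45 UTC + 2h30m = 09:15 Noral Zone.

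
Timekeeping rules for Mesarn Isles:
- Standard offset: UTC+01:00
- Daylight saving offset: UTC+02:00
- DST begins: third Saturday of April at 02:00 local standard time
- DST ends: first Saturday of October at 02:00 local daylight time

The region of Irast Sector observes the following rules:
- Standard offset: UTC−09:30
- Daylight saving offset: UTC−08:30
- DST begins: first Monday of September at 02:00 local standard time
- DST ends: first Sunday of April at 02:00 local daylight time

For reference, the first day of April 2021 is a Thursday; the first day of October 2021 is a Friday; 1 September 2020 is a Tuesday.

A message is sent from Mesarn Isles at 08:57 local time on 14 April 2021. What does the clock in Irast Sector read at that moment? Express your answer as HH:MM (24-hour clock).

22:27

1 April 2021 is a Thursday, so the first Saturday is April 3 and the third is April 17.
1 October 2021 is a Friday, so the first Saturday is October 2.
Daylight saving runs 17 April – 2 October; 14 April 2021 is outside that window, so Mesarn Isles is on standard time at UTC+01:00.
08:57 Mesarn Isles − 1h = 07:57 UTC.
1 September 2020 is a Tuesday, so the first Monday is September 7.
1 April 2021 is a Thursday, so the first Sunday is April 4.
At the standard offset (UTC−09:30), 07:57 UTC − 9h30m = 22:27 Irast Sector standard time (rolling into the previous day, 13 April 2021).
Daylight saving runs 7 September 2020 – 4 April 2021; the standard-time date in Irast Sector, 13 April 2021, is outside that window, so Irast Sector is on standard time at UTC−09:30.
07:57 UTC − 9h30m = 22:27 Irast Sector (rolling into the previous day, 13 April 2021).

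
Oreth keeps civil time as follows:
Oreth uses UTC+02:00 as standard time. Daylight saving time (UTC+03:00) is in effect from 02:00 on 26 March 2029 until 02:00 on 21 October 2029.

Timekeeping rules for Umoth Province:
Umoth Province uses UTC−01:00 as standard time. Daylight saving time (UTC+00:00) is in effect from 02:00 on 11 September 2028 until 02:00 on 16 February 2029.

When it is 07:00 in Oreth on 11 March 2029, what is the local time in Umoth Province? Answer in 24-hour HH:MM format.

11 March 2029 does not fall between 26 March and 21 October, so daylight saving is not in effect and Oreth is at UTC+02:00.
07:00 Oreth − 2h = 05:00 UTC.
At the standard offset (UTC−01:00), 05:00 UTC − 1h = 04:00 Umoth Province standard time.
The standard-time date in Umoth Province, 11 March 2029, is outside the daylight-saving period (11 September 2028 – 16 February 2029), so Umoth Province is on standard time, UTC−01:00.
05:00 UTC − 1h = 04:00 Umoth Province.

04:00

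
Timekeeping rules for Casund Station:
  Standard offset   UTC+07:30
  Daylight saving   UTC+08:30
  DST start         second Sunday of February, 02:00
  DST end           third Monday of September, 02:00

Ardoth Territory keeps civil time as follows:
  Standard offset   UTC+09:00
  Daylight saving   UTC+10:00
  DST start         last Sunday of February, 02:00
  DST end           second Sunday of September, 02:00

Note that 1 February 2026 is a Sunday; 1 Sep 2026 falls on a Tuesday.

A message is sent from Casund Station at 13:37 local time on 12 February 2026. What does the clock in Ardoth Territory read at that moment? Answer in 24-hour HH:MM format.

1 February 2026 is a Sunday, so the first Sunday is February 1 and the second is February 8.
1 September 2026 is a Tuesday, so the first Monday is September 7 and the third is September 21.
12 February 2026 lies within the daylight-saving period (8 February – 21 September), so Casund Station is on daylight time, UTC+08:30.
13:37 Casund Station − 8h30m = 05:07 UTC.
1 February 2026 is a Sunday, so Sundays fall on 1, 8, 15, 22; the last is February 22.
1 September 2026 is a Tuesday, so the first Sunday is September 6 and the second is September 13.
At the standard offset (UTC+09:00), 05:07 UTC + 9h = 14:07 Ardoth Territory standard time.
The standard-time date in Ardoth Territory, 12 February 2026, is outside the daylight-saving period (22 February – 13 September), so Ardoth Territory is on standard time, UTC+09:00.
05:07 UTC + 9h = 14:07 Ardoth Territory.

14:07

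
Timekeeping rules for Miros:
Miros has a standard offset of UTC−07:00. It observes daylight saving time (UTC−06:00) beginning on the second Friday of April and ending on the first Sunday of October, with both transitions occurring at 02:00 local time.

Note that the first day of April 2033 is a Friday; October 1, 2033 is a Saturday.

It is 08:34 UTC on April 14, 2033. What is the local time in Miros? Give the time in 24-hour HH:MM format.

02:34

1 April 2033 is a Friday, so the first Friday is April 1 and the second is April 8.
1 October 2033 is a Saturday, so the first Sunday is October 2.
At the standard offset (UTC−07:00), 08:34 UTC − 7h = 01:34 Miros standard time.
Daylight saving runs 8 April – 2 October; the standard-time date in Miros, April 14, 2033, is inside that window, so Miros is at UTC−06:00.
08:34 UTC − 6h = 02:34 local.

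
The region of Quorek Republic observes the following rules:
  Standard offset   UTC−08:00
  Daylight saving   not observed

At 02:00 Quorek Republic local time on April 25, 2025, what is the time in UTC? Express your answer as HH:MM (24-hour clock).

Quorek Republic has no daylight saving, so its offset is UTC−08:00 year-round.
02:00 local + 8h = 10:00 UTC.

10:00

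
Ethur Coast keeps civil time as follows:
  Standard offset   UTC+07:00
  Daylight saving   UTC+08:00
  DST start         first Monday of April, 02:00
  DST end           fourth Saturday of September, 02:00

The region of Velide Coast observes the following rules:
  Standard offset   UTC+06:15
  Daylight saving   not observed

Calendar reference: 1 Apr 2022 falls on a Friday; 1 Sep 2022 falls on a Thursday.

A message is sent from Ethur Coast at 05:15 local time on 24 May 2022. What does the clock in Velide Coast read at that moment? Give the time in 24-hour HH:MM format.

03:30

1 April 2022 is a Friday, so the first Monday is April 4.
1 September 2022 is a Thursday, so the first Saturday is September 3 and the fourth is September 24.
Daylight saving runs 4 April – 24 September; 24 May 2022 is inside that window, so Ethur Coast is at UTC+08:00.
05:15 Ethur Coast − 8h = 21:15 UTC (rolling into the previous day, 23 May 2022).
Velide Coast stays on UTC+06:15 all year.
21:15 UTC + 6h15m = 03:30 Velide Coast (rolling into the next day, 24 May 2022).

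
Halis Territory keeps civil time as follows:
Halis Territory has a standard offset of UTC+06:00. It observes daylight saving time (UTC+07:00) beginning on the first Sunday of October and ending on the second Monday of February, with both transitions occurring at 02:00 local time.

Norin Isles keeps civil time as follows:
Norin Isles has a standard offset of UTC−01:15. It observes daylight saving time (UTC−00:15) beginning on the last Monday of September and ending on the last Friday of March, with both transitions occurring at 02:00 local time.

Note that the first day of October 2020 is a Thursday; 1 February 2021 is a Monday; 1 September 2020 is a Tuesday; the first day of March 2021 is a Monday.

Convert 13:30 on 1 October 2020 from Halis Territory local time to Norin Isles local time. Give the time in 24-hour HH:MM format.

1 October 2020 is a Thursday, so the first Sunday is October 4.
1 February 2021 is a Monday, so the first Monday is February 1 and the second is February 8.
1 October 2020 does not fall between 4 October 2020 and 8 February 2021, so daylight saving is not in effect and Halis Territory is at UTC+06:00.
13:30 Halis Territory − 6h = 07:30 UTC.
1 September 2020 is a Tuesday, so Mondays fall on 7, 14, 21, 28; the last is September 28.
1 March 2021 is a Monday, so Fridays fall on 5, 12, 19, 26; the last is March 26.
At the standard offset (UTC−01:15), 07:30 UTC − 1h15m = 06:15 Norin Isles standard time.
Daylight saving runs 28 September 2020 – 26 March 2021; the standard-time date in Norin Isles, 1 October 2020, is inside that window, so Norin Isles is at UTC−00:15.
07:30 UTC − 0h15m = 07:15 Norin Isles.

07:15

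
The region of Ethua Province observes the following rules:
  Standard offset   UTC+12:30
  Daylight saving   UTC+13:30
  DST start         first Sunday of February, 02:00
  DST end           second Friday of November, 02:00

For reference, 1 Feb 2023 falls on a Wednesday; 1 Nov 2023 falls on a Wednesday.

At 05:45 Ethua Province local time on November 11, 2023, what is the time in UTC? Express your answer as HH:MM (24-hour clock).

1 February 2023 is a Wednesday, so the first Sunday is February 5.
1 November 2023 is a Wednesday, so the first Friday is November 3 and the second is November 10.
November 11, 2023 does not fall between 5 February and 10 November, so daylight saving is not in effect and Ethua Province is at UTC+12:30.
05:45 local − 12h30m = 17:15 UTC (rolling into the previous day, 10 November 2023).

17:15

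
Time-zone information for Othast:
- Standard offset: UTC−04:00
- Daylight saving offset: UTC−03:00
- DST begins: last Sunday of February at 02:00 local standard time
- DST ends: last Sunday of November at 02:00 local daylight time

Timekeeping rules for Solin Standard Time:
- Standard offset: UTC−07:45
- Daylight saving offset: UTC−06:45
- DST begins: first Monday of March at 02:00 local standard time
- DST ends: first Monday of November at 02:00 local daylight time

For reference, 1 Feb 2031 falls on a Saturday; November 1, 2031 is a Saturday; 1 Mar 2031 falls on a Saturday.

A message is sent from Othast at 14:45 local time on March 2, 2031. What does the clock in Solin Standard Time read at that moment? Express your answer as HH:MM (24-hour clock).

10:00

1 February 2031 is a Saturday, so Sundays fall on 2, 9, 16, 23; the last is February 23.
1 November 2031 is a Saturday, so Sundays fall on 2, 9, 16, 23, 30; the last is November 30.
Daylight saving runs 23 February – 30 November; March 2, 2031 is inside that window, so Othast is at UTC−03:00.
14:45 Othast + 3h = 17:45 UTC.
1 March 2031 is a Saturday, so the first Monday is March 3.
1 November 2031 is a Saturday, so the first Monday is November 3.
At the standard offset (UTC−07:45), 17:45 UTC − 7h45m = 10:00 Solin Standard Time standard time.
Daylight saving runs 3 March – 3 November; the standard-time date in Solin Standard Time, March 2, 2031, is outside that window, so Solin Standard Time is on standard time at UTC−07:45.
17:45 UTC − 7h45m = 10:00 Solin Standard Time.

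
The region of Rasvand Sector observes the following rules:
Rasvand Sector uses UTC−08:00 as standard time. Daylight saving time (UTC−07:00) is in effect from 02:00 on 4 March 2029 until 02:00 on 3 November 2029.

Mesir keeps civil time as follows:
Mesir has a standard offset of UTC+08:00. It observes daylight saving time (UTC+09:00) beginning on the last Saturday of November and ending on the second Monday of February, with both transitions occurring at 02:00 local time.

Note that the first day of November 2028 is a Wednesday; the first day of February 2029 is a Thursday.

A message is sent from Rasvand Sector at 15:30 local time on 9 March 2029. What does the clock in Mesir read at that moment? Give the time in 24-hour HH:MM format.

9 March 2029 lies within the daylight-saving period (4 March – 3 November), so Rasvand Sector is on daylight time, UTC−07:00.
15:30 Rasvand Sector + 7h = 22:30 UTC.
1 November 2028 is a Wednesday, so Saturdays fall on 4, 11, 18, 25; the last is November 25.
1 February 2029 is a Thursday, so the first Monday is February 5 and the second is February 12.
At the standard offset (UTC+08:00), 22:30 UTC + 8h = 06:30 Mesir standard time (rolling into the next day, 10 March 2029).
The standard-time date in Mesir, 10 March 2029, does not fall between 25 November 2028 and 12 February 2029, so daylight saving is not in effect and Mesir is at UTC+08:00.
22:30 UTC + 8h = 06:30 Mesir (rolling into the next day, 10 March 2029).

06:30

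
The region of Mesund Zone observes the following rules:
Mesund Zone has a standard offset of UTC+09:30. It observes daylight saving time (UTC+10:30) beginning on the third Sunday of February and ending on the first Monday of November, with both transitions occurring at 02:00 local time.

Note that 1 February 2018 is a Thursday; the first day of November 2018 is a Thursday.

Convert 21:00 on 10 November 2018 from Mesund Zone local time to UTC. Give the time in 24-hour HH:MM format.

11:30

1 February 2018 is a Thursday, so the first Sunday is February 4 and the third is February 18.
1 November 2018 is a Thursday, so the first Monday is November 5.
10 November 2018 does not fall between 18 February and 5 November, so daylight saving is not in effect and Mesund Zone is at UTC+09:30.
21:00 local − 9h30m = 11:30 UTC.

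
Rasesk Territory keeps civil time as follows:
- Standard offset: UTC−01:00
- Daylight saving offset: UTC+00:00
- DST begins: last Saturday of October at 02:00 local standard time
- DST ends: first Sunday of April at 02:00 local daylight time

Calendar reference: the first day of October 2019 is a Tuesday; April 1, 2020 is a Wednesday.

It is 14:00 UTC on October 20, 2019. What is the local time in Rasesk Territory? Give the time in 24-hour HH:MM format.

1 October 2019 is a Tuesday, so Saturdays fall on 5, 12, 19, 26; the last is October 26.
1 April 2020 is a Wednesday, so the first Sunday is April 5.
At the standard offset (UTC−01:00), 14:00 UTC − 1h = 13:00 Rasesk Territory standard time.
The standard-time date in Rasesk Territory, October 20, 2019, is outside the daylight-saving period (26 October 2019 – 5 April 2020), so Rasesk Territory is on standard time, UTC−01:00.
14:00 UTC − 1h = 13:00 local.

13:00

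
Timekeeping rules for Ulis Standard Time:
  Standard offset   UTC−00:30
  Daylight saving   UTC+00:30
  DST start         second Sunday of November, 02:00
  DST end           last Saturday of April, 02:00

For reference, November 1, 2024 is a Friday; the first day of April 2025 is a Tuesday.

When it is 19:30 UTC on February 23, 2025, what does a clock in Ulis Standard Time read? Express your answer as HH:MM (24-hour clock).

20:00

1 November 2024 is a Friday, so the first Sunday is November 3 and the second is November 10.
1 April 2025 is a Tuesday, so Saturdays fall on 5, 12, 19, 26; the last is April 26.
At the standard offset (UTC−00:30), 19:30 UTC − 0h30m = 19:00 Ulis Standard Time standard time.
The standard-time date in Ulis Standard Time, February 23, 2025, lies within the daylight-saving period (10 November 2024 – 26 April 2025), so Ulis Standard Time is on daylight time, UTC+00:30.
19:30 UTC + 0h30m = 20:00 local.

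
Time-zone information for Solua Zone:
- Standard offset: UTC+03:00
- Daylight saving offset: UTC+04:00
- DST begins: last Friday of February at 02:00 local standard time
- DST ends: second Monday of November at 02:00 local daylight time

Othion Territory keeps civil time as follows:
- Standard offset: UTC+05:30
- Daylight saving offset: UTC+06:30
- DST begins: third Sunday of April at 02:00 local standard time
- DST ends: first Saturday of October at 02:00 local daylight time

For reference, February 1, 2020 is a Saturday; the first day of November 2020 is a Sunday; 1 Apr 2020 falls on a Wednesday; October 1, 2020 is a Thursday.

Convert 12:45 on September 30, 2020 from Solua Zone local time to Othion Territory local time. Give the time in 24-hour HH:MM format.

15:15

1 February 2020 is a Saturday, so Fridays fall on 7, 14, 21, 28; the last is February 28.
1 November 2020 is a Sunday, so the first Monday is November 2 and the second is November 9.
September 30, 2020 lies within the daylight-saving period (28 February – 9 November), so Solua Zone is on daylight time, UTC+04:00.
12:45 Solua Zone − 4h = 08:45 UTC.
1 April 2020 is a Wednesday, so the first Sunday is April 5 and the third is April 19.
1 October 2020 is a Thursday, so the first Saturday is October 3.
At the standard offset (UTC+05:30), 08:45 UTC + 5h30m = 14:15 Othion Territory standard time.
The standard-time date in Othion Territory, September 30, 2020, lies within the daylight-saving period (19 April – 3 October), so Othion Territory is on daylight time, UTC+06:30.
08:45 UTC + 6h30m = 15:15 Othion Territory.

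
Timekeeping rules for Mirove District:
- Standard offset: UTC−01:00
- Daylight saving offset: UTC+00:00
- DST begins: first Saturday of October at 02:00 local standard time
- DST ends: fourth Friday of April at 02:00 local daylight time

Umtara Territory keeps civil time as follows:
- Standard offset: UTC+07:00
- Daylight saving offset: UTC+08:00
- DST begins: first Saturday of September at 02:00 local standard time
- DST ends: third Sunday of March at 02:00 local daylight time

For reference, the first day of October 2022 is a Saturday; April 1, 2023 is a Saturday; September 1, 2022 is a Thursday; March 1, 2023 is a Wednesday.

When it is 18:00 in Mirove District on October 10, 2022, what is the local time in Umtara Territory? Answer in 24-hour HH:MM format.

02:00

1 October 2022 is a Saturday, so the first Saturday is October 1.
1 April 2023 is a Saturday, so the first Friday is April 7 and the fourth is April 28.
October 10, 2022 lies within the daylight-saving period (1 October 2022 – 28 April 2023), so Mirove District is on daylight time, UTC+00:00.
18:00 Mirove District − 0h = 18:00 UTC.
1 September 2022 is a Thursday, so the first Saturday is September 3.
1 March 2023 is a Wednesday, so the first Sunday is March 5 and the third is March 19.
At the standard offset (UTC+07:00), 18:00 UTC + 7h = 01:00 Umtara Territory standard time (rolling into the next day, 11 October 2022).
The standard-time date in Umtara Territory, October 11, 2022, lies within the daylight-saving period (3 September 2022 – 19 March 2023), so Umtara Territory is on daylight time, UTC+08:00.
18:00 UTC + 8h = 02:00 Umtara Territory (rolling into the next day, 11 October 2022).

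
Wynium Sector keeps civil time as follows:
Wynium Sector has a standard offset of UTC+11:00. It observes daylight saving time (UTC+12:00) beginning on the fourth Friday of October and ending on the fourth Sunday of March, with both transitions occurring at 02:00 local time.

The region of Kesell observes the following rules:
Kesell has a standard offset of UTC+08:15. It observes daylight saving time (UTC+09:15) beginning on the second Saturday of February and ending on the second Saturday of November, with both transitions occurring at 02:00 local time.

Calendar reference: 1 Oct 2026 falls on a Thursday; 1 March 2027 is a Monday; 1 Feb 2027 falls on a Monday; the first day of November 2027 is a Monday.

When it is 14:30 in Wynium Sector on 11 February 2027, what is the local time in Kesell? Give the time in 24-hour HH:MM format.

10:45

1 October 2026 is a Thursday, so the first Friday is October 2 and the fourth is October 23.
1 March 2027 is a Monday, so the first Sunday is March 7 and the fourth is March 28.
Daylight saving runs 23 October 2026 – 28 March 2027; 11 February 2027 is inside that window, so Wynium Sector is at UTC+12:00.
14:30 Wynium Sector − 12h = 02:30 UTC.
1 February 2027 is a Monday, so the first Saturday is February 6 and the second is February 13.
1 November 2027 is a Monday, so the first Saturday is November 6 and the second is November 13.
At the standard offset (UTC+08:15), 02:30 UTC + 8h15m = 10:45 Kesell standard time.
The standard-time date in Kesell, 11 February 2027, does not fall between 13 February and 13 November, so daylight saving is not in effect and Kesell is at UTC+08:15.
02:30 UTC + 8h15m = 10:45 Kesell.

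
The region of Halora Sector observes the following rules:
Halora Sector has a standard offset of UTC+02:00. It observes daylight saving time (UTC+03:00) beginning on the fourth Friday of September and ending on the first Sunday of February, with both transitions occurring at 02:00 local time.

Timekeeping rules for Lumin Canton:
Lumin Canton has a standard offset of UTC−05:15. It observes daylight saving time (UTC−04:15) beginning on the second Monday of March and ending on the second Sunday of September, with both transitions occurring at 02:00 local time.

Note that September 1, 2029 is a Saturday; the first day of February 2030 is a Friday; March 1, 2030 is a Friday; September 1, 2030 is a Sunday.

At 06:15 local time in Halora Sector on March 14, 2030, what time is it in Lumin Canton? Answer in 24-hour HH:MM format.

1 September 2029 is a Saturday, so the first Friday is September 7 and the fourth is September 28.
1 February 2030 is a Friday, so the first Sunday is February 3.
March 14, 2030 does not fall between 28 September 2029 and 3 February 2030, so daylight saving is not in effect and Halora Sector is at UTC+02:00.
06:15 Halora Sector − 2h = 04:15 UTC.
1 March 2030 is a Friday, so the first Monday is March 4 and the second is March 11.
1 September 2030 is a Sunday, so the first Sunday is September 1 and the second is September 8.
At the standard offset (UTC−05:15), 04:15 UTC − 5h15m = 23:00 Lumin Canton standard time (rolling into the previous day, 13 March 2030).
The standard-time date in Lumin Canton, March 13, 2030, lies within the daylight-saving period (11 March – 8 September), so Lumin Canton is on daylight time, UTC−04:15.
04:15 UTC − 4h15m = 00:00 Lumin Canton.

00:00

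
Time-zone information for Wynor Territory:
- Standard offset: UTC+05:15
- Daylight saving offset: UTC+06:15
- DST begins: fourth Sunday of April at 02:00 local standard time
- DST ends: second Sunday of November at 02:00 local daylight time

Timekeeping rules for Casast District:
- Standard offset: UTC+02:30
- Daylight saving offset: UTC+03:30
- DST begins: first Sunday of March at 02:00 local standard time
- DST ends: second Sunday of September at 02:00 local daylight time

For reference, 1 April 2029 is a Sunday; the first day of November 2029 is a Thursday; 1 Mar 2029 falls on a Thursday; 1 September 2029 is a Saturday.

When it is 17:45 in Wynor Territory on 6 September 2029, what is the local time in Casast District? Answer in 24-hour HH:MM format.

1 April 2029 is a Sunday, so the first Sunday is April 1 and the fourth is April 22.
1 November 2029 is a Thursday, so the first Sunday is November 4 and the second is November 11.
Daylight saving runs 22 April – 11 November; 6 September 2029 is inside that window, so Wynor Territory is at UTC+06:15.
17:45 Wynor Territory − 6h15m = 11:30 UTC.
1 March 2029 is a Thursday, so the first Sunday is March 4.
1 September 2029 is a Saturday, so the first Sunday is September 2 and the second is September 9.
At the standard offset (UTC+02:30), 11:30 UTC + 2h30m = 14:00 Casast District standard time.
The standard-time date in Casast District, 6 September 2029, falls between 4 March and 9 September, so daylight saving is in effect and Casast District is at UTC+03:30.
11:30 UTC + 3h30m = 15:00 Casast District.

15:00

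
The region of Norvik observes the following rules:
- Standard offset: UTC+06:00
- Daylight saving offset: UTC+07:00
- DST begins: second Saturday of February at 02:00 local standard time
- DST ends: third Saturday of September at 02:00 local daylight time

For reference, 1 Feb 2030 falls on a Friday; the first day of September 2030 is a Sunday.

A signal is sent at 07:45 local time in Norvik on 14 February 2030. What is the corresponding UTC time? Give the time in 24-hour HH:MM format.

00:45

1 February 2030 is a Friday, so the first Saturday is February 2 and the second is February 9.
1 September 2030 is a Sunday, so the first Saturday is September 7 and the third is September 21.
Daylight saving runs 9 February – 21 September; 14 February 2030 is inside that window, so Norvik is at UTC+07:00.
07:45 local − 7h = 00:45 UTC.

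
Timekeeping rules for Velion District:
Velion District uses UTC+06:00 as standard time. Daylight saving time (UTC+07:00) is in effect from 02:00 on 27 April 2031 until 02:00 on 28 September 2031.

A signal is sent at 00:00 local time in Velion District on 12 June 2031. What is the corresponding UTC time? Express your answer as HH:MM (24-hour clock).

Daylight saving runs 27 April – 28 September; 12 June 2031 is inside that window, so Velion District is at UTC+07:00.
00:00 local − 7h = 17:00 UTC (rolling into the previous day, 11 June 2031).

17:00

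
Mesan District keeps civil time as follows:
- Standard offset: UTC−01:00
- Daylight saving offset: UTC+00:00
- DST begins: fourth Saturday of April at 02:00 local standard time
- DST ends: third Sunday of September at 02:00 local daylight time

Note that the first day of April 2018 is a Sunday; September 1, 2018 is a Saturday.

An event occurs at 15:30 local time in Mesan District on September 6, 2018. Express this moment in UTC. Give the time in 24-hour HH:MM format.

1 April 2018 is a Sunday, so the first Saturday is April 7 and the fourth is April 28.
1 September 2018 is a Saturday, so the first Sunday is September 2 and the third is September 16.
September 6, 2018 falls between 28 April and 16 September, so daylight saving is in effect and Mesan District is at UTC+00:00.
15:30 local − 0h = 15:30 UTC.

15:30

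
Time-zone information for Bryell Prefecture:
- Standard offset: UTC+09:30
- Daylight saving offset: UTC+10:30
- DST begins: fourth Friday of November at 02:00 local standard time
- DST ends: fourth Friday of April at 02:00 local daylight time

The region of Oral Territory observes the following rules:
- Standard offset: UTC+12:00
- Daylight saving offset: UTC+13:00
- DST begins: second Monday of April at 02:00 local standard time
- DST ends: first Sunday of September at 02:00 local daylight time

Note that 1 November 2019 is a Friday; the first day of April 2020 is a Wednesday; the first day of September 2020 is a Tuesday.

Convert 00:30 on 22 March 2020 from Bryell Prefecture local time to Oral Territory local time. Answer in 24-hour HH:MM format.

1 November 2019 is a Friday, so the first Friday is November 1 and the fourth is November 22.
1 April 2020 is a Wednesday, so the first Friday is April 3 and the fourth is April 24.
22 March 2020 falls between 22 November 2019 and 24 April 2020, so daylight saving is in effect and Bryell Prefecture is at UTC+10:30.
00:30 Bryell Prefecture − 10h30m = 14:00 UTC (rolling into the previous day, 21 March 2020).
1 April 2020 is a Wednesday, so the first Monday is April 6 and the second is April 13.
1 September 2020 is a Tuesday, so the first Sunday is September 6.
At the standard offset (UTC+12:00), 14:00 UTC + 12h = 02:00 Oral Territory standard time (rolling into the next day, 22 March 2020).
The standard-time date in Oral Territory, 22 March 2020, does not fall between 13 April and 6 September, so daylight saving is not in effect and Oral Territory is at UTC+12:00.
14:00 UTC + 12h = 02:00 Oral Territory (rolling into the next day, 22 March 2020).

02:00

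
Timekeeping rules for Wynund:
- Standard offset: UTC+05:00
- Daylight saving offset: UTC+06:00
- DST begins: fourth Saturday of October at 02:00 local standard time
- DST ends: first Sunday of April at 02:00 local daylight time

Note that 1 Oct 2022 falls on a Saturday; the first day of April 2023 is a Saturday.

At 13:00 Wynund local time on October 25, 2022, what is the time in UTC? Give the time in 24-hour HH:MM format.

1 October 2022 is a Saturday, so the first Saturday is October 1 and the fourth is October 22.
1 April 2023 is a Saturday, so the first Sunday is April 2.
October 25, 2022 falls between 22 October 2022 and 2 April 2023, so daylight saving is in effect and Wynund is at UTC+06:00.
13:00 local − 6h = 07:00 UTC.

07:00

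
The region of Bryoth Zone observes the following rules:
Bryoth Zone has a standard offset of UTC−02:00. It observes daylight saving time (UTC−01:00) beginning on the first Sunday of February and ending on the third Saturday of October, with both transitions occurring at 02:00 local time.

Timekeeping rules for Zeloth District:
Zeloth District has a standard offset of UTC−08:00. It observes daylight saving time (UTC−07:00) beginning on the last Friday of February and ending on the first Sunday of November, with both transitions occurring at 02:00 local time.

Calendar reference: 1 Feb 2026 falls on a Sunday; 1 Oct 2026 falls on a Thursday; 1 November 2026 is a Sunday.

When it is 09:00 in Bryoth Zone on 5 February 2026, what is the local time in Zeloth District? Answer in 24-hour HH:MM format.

02:00

1 February 2026 is a Sunday, so the first Sunday is February 1.
1 October 2026 is a Thursday, so the first Saturday is October 3 and the third is October 17.
5 February 2026 falls between 1 February and 17 October, so daylight saving is in effect and Bryoth Zone is at UTC−01:00.
09:00 Bryoth Zone + 1h = 10:00 UTC.
1 February 2026 is a Sunday, so Fridays fall on 6, 13, 20, 27; the last is February 27.
1 November 2026 is a Sunday, so the first Sunday is November 1.
At the standard offset (UTC−08:00), 10:00 UTC − 8h = 02:00 Zeloth District standard time.
The standard-time date in Zeloth District, 5 February 2026, does not fall between 27 February and 1 November, so daylight saving is not in effect and Zeloth District is at UTC−08:00.
10:00 UTC − 8h = 02:00 Zeloth District.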